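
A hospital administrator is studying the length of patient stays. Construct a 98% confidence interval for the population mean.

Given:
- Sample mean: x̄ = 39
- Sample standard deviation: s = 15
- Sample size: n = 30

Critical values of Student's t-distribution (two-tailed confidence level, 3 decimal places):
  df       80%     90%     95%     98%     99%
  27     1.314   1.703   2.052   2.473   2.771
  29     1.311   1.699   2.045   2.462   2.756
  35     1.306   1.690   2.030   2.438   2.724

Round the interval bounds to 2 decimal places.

The population standard deviation σ is unknown (only the sample standard deviation s is given), so use a t-interval with df = n - 1 = 30 - 1 = 29.

For 98% confidence with df = 29, t* = 2.462 (from t-table)

Standard error: SE = s/√n = 15/√30 = 2.738613

Margin of error: E = t* × SE = 2.462 × 2.738613 = 6.7425

T-interval: x̄ ± E = 39 ± 6.7425 = (32.2575, 45.7425)

Rounded to 2 decimal places:

(32.26, 45.74)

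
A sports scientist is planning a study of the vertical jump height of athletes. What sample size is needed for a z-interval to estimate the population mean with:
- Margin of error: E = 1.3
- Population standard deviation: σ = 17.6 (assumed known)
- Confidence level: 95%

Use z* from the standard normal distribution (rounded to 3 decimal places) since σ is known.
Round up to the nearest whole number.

Using z* since population σ is known (z-interval formula).

For 95% confidence, z* = 1.96 (from standard normal table)

Sample size formula for z-interval: n = (z*σ/E)²

n = (1.96 × 17.6 / 1.3)²
  = (26.535385)²
  = 704.1266

Round up to the nearest whole number: n = 705

705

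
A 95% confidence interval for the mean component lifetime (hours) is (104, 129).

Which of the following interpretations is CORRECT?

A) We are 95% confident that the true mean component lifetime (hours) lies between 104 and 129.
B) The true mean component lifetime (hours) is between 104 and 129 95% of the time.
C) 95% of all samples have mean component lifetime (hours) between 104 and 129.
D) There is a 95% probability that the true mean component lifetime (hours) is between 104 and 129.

A confidence interval represents our confidence in the procedure, not a probability statement about the parameter.

Key concept: If we repeated this sampling process many times and computed a 95% CI each time, about 95% of those intervals would contain the true population parameter.

For this specific interval (104, 129):
- Midpoint (point estimate): 116.5
- Margin of error: 12.5

The correct interpretation is the one stating confidence that the true parameter lies in the interval — option A.

A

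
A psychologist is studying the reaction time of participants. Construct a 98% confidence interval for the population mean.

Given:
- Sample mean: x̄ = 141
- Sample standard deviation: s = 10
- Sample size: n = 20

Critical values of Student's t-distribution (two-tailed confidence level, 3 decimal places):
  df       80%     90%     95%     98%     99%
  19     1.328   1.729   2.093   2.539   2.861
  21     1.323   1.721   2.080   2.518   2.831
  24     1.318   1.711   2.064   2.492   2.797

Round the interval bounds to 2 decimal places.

The population standard deviation σ is unknown (only the sample standard deviation s is given), so use a t-interval with df = n - 1 = 20 - 1 = 19.

For 98% confidence with df = 19, t* = 2.539 (from t-table)

Standard error: SE = s/√n = 10/√20 = 2.236068

Margin of error: E = t* × SE = 2.539 × 2.236068 = 5.6774

T-interval: x̄ ± E = 141 ± 5.6774 = (135.3226, 146.6774)

Rounded to 2 decimal places:

(135.32, 146.68)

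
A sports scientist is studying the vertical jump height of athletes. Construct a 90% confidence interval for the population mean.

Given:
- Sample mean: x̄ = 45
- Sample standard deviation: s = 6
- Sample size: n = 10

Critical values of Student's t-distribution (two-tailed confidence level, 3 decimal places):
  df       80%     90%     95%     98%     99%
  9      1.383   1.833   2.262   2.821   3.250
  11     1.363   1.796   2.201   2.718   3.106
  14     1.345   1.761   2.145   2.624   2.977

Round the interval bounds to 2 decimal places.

The population standard deviation σ is unknown (only the sample standard deviation s is given), so use a t-interval with df = n - 1 = 10 - 1 = 9.

For 90% confidence with df = 9, t* = 1.833 (from t-table)

Standard error: SE = s/√n = 6/√10 = 1.897367

Margin of error: E = t* × SE = 1.833 × 1.897367 = 3.4779

T-interval: x̄ ± E = 45 ± 3.4779 = (41.5221, 48.4779)

Rounded to 2 decimal places:

(41.52, 48.48)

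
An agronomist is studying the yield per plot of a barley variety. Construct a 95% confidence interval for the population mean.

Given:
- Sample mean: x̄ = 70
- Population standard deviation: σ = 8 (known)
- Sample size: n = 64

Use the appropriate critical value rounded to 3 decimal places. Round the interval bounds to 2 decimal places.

The population standard deviation σ is known, so use a z-interval (standard normal critical value).

For 95% confidence, z* = 1.96 (from standard normal table)

Standard error: SE = σ/√n = 8/√64 = 1.000000

Margin of error: E = z* × SE = 1.96 × 1.000000 = 1.9600

Z-interval: x̄ ± E = 70 ± 1.9600 = (68.0400, 71.9600)

Rounded to 2 decimal places:

(68.04, 71.96)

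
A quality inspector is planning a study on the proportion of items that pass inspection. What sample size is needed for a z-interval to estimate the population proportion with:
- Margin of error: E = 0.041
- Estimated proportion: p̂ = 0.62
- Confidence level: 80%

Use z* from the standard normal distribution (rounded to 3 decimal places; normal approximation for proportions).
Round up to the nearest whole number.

Using z* for proportion z-interval (normal approximation).

For 80% confidence, z* = 1.282 (from standard normal table)

Sample size formula for proportion z-interval: n = z*²p̂(1-p̂)/E²

n = 1.282² × 0.62 × 0.38 / 0.041²
  = 1.643524 × 0.2356 / 0.001681
  = 230.3476

Round up to the nearest whole number: n = 231

231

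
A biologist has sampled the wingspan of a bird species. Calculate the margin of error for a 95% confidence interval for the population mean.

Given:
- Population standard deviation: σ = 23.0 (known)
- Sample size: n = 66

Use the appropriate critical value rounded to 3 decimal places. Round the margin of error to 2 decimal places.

The population standard deviation σ is known, so use the z-interval margin of error formula.

For 95% confidence, z* = 1.96 (from standard normal table)

Margin of error formula for z-interval: E = z* × σ/√n

E = 1.96 × 23.0/√66
  = 1.96 × 2.831104
  = 5.5490

Rounded to 2 decimal places:

5.55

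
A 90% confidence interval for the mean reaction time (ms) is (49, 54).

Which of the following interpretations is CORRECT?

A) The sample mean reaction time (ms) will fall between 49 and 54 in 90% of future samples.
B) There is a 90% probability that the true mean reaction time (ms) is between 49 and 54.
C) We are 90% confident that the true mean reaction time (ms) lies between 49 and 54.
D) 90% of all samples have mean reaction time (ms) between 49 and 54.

A confidence interval represents our confidence in the procedure, not a probability statement about the parameter.

Key concept: If we repeated this sampling process many times and computed a 90% CI each time, about 90% of those intervals would contain the true population parameter.

For this specific interval (49, 54):
- Midpoint (point estimate): 51.5
- Margin of error: 2.5

The correct interpretation is the one stating confidence that the true parameter lies in the interval — option C.

C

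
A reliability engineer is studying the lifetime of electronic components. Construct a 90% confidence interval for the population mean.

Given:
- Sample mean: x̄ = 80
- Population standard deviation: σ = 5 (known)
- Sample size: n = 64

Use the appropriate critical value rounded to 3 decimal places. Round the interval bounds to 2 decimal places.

The population standard deviation σ is known, so use a z-interval (standard normal critical value).

For 90% confidence, z* = 1.645 (from standard normal table)

Standard error: SE = σ/√n = 5/√64 = 0.625000

Margin of error: E = z* × SE = 1.645 × 0.625000 = 1.0281

Z-interval: x̄ ± E = 80 ± 1.0281 = (78.9719, 81.0281)

Rounded to 2 decimal places:

(78.97, 81.03)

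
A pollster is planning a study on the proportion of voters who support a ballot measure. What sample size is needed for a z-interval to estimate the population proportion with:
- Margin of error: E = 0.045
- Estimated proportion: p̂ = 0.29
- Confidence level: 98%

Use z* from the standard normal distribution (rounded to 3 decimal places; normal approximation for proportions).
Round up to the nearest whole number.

Using z* for proportion z-interval (normal approximation).

For 98% confidence, z* = 2.326 (from standard normal table)

Sample size formula for proportion z-interval: n = z*²p̂(1-p̂)/E²

n = 2.326² × 0.29 × 0.71 / 0.045²
  = 5.410276 × 0.2059 / 0.002025
  = 550.1115

Round up to the nearest whole number: n = 551

551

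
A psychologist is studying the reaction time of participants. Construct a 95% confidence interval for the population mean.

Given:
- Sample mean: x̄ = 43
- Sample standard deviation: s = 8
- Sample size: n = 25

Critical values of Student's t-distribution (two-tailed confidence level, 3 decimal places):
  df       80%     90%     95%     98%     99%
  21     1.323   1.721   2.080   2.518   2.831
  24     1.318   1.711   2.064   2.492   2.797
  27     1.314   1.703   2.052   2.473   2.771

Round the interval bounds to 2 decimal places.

The population standard deviation σ is unknown (only the sample standard deviation s is given), so use a t-interval with df = n - 1 = 25 - 1 = 24.

For 95% confidence with df = 24, t* = 2.064 (from t-table)

Standard error: SE = s/√n = 8/√25 = 1.600000

Margin of error: E = t* × SE = 2.064 × 1.600000 = 3.3024

T-interval: x̄ ± E = 43 ± 3.3024 = (39.6976, 46.3024)

Rounded to 2 decimal places:

(39.70, 46.30)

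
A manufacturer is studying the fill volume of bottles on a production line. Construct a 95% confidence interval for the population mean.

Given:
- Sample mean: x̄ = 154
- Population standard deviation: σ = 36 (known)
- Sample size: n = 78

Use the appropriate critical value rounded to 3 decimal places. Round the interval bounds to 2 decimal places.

The population standard deviation σ is known, so use a z-interval (standard normal critical value).

For 95% confidence, z* = 1.96 (from standard normal table)

Standard error: SE = σ/√n = 36/√78 = 4.076197

Margin of error: E = z* × SE = 1.96 × 4.076197 = 7.9893

Z-interval: x̄ ± E = 154 ± 7.9893 = (146.0107, 161.9893)

Rounded to 2 decimal places:

(146.01, 161.99)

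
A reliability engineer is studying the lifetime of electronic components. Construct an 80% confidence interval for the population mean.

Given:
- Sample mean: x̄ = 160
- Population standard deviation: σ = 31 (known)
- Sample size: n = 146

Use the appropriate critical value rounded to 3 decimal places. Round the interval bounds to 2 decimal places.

The population standard deviation σ is known, so use a z-interval (standard normal critical value).

For 80% confidence, z* = 1.282 (from standard normal table)

Standard error: SE = σ/√n = 31/√146 = 2.565578

Margin of error: E = z* × SE = 1.282 × 2.565578 = 3.2891

Z-interval: x̄ ± E = 160 ± 3.2891 = (156.7109, 163.2891)

Rounded to 2 decimal places:

(156.71, 163.29)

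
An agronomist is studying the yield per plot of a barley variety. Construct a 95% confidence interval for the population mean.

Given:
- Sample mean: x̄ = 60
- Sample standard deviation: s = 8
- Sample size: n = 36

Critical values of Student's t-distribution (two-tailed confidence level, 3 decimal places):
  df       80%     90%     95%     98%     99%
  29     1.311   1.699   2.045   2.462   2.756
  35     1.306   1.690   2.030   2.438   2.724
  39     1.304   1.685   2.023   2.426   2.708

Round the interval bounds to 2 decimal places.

The population standard deviation σ is unknown (only the sample standard deviation s is given), so use a t-interval with df = n - 1 = 36 - 1 = 35.

For 95% confidence with df = 35, t* = 2.030 (from t-table)

Standard error: SE = s/√n = 8/√36 = 1.333333

Margin of error: E = t* × SE = 2.030 × 1.333333 = 2.7067

T-interval: x̄ ± E = 60 ± 2.7067 = (57.2933, 62.7067)

Rounded to 2 decimal places:

(57.29, 62.71)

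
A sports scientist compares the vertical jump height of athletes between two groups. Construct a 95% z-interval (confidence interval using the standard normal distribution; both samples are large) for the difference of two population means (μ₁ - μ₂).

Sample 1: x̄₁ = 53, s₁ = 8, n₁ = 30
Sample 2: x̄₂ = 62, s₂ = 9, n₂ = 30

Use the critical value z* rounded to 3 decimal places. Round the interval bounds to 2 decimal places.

Both samples are large (n₁ = 30 ≥ 30, n₂ = 30 ≥ 30), so a z-interval for the difference of means applies.

Point estimate: x̄₁ - x̄₂ = 53 - 62 = -9

Standard error: SE = √(s₁²/n₁ + s₂²/n₂)
= √(8²/30 + 9²/30)
= √(2.133333 + 2.700000)
= 2.198484

For 95% confidence, z* = 1.96 (from standard normal table)
Margin of error: E = z* × SE = 1.96 × 2.198484 = 4.3090

Z-interval: (x̄₁ - x̄₂) ± E = -9 ± 4.3090 = (-13.3090, -4.6910)

Rounded to 2 decimal places:

(-13.31, -4.69)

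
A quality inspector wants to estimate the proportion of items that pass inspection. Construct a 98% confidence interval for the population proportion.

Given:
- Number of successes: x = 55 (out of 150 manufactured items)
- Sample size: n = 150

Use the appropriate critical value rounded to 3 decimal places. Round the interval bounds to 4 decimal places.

Sample proportion: p̂ = 55/150 = 0.366667

Check conditions for normal approximation:
  np̂ = 55 ≥ 10 ✓
  n(1-p̂) = 95 ≥ 10 ✓

The sample is large enough, so use a z-interval (normal approximation) for the proportion.

For 98% confidence, z* = 2.326 (from standard normal table)

Standard error: SE = √(p̂(1-p̂)/n) = √(0.366667×0.633333/150) = 0.03934651

Margin of error: E = z* × SE = 2.326 × 0.03934651 = 0.091520

Z-interval: p̂ ± E = 0.366667 ± 0.091520 = (0.275147, 0.458187)

Rounded to 4 decimal places:

(0.2751, 0.4582)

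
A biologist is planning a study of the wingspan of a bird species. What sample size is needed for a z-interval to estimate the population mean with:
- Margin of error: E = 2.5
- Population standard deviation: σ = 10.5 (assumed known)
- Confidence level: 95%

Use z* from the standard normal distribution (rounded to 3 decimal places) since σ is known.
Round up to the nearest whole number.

Using z* since population σ is known (z-interval formula).

For 95% confidence, z* = 1.96 (from standard normal table)

Sample size formula for z-interval: n = (z*σ/E)²

n = (1.96 × 10.5 / 2.5)²
  = (8.232000)²
  = 67.7658

Round up to the nearest whole number: n = 68

68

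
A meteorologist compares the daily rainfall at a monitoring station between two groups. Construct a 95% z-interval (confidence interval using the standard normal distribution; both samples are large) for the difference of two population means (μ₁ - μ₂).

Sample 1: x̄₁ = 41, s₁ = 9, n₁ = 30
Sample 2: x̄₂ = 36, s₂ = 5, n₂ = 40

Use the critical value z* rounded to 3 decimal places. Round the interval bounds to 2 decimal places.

Both samples are large (n₁ = 30 ≥ 30, n₂ = 40 ≥ 30), so a z-interval for the difference of means applies.

Point estimate: x̄₁ - x̄₂ = 41 - 36 = 5

Standard error: SE = √(s₁²/n₁ + s₂²/n₂)
= √(9²/30 + 5²/40)
= √(2.700000 + 0.625000)
= 1.823458

For 95% confidence, z* = 1.96 (from standard normal table)
Margin of error: E = z* × SE = 1.96 × 1.823458 = 3.5740

Z-interval: (x̄₁ - x̄₂) ± E = 5 ± 3.5740 = (1.4260, 8.5740)

Rounded to 2 decimal places:

(1.43, 8.57)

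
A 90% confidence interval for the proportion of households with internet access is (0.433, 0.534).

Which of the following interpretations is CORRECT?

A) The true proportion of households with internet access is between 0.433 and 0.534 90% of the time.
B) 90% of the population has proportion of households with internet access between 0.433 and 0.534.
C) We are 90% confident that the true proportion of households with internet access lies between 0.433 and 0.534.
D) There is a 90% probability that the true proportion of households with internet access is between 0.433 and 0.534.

A confidence interval represents our confidence in the procedure, not a probability statement about the parameter.

Key concept: If we repeated this sampling process many times and computed a 90% CI each time, about 90% of those intervals would contain the true population parameter.

For this specific interval (0.433, 0.534):
- Midpoint (point estimate): 0.4835
- Margin of error: 0.0505

The correct interpretation is the one stating confidence that the true parameter lies in the interval — option C.

C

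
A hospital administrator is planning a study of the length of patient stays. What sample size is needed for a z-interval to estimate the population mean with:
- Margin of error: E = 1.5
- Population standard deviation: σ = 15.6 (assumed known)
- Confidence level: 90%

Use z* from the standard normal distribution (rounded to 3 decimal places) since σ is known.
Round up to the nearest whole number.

Using z* since population σ is known (z-interval formula).

For 90% confidence, z* = 1.645 (from standard normal table)

Sample size formula for z-interval: n = (z*σ/E)²

n = (1.645 × 15.6 / 1.5)²
  = (17.108000)²
  = 292.6837

Round up to the nearest whole number: n = 293

293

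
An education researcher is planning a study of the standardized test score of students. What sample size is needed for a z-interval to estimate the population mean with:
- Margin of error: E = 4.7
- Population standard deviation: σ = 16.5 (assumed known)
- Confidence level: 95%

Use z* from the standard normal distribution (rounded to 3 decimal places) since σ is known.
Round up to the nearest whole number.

Using z* since population σ is known (z-interval formula).

For 95% confidence, z* = 1.96 (from standard normal table)

Sample size formula for z-interval: n = (z*σ/E)²

n = (1.96 × 16.5 / 4.7)²
  = (6.880851)²
  = 47.3461

Round up to the nearest whole number: n = 48

48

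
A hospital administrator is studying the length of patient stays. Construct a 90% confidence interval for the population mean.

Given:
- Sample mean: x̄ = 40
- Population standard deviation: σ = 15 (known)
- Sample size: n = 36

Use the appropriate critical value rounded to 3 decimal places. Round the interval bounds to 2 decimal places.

The population standard deviation σ is known, so use a z-interval (standard normal critical value).

For 90% confidence, z* = 1.645 (from standard normal table)

Standard error: SE = σ/√n = 15/√36 = 2.500000

Margin of error: E = z* × SE = 1.645 × 2.500000 = 4.1125

Z-interval: x̄ ± E = 40 ± 4.1125 = (35.8875, 44.1125)

Rounded to 2 decimal places:

(35.89, 44.11)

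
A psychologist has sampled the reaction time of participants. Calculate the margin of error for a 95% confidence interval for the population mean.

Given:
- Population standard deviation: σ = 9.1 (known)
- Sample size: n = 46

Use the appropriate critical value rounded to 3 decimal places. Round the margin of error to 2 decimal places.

The population standard deviation σ is known, so use the z-interval margin of error formula.

For 95% confidence, z* = 1.96 (from standard normal table)

Margin of error formula for z-interval: E = z* × σ/√n

E = 1.96 × 9.1/√46
  = 1.96 × 1.341722
  = 2.6298

Rounded to 2 decimal places:

2.63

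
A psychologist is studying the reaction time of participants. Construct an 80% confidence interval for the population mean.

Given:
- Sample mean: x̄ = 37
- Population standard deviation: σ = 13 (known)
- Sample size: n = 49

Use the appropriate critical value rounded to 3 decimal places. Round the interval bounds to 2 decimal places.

The population standard deviation σ is known, so use a z-interval (standard normal critical value).

For 80% confidence, z* = 1.282 (from standard normal table)

Standard error: SE = σ/√n = 13/√49 = 1.857143

Margin of error: E = z* × SE = 1.282 × 1.857143 = 2.3809

Z-interval: x̄ ± E = 37 ± 2.3809 = (34.6191, 39.3809)

Rounded to 2 decimal places:

(34.62, 39.38)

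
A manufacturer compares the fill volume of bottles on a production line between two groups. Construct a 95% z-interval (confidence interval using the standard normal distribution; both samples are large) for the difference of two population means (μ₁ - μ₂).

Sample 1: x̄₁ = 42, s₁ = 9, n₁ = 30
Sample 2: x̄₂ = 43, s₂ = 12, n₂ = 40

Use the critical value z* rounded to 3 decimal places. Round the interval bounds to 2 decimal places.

Both samples are large (n₁ = 30 ≥ 30, n₂ = 40 ≥ 30), so a z-interval for the difference of means applies.

Point estimate: x̄₁ - x̄₂ = 42 - 43 = -1

Standard error: SE = √(s₁²/n₁ + s₂²/n₂)
= √(9²/30 + 12²/40)
= √(2.700000 + 3.600000)
= 2.509980

For 95% confidence, z* = 1.96 (from standard normal table)
Margin of error: E = z* × SE = 1.96 × 2.509980 = 4.9196

Z-interval: (x̄₁ - x̄₂) ± E = -1 ± 4.9196 = (-5.9196, 3.9196)

Rounded to 2 decimal places:

(-5.92, 3.92)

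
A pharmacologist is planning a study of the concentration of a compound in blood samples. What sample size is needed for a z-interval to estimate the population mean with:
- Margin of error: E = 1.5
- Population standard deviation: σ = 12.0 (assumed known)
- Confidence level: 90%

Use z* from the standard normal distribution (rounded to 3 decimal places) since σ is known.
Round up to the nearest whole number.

Using z* since population σ is known (z-interval formula).

For 90% confidence, z* = 1.645 (from standard normal table)

Sample size formula for z-interval: n = (z*σ/E)²

n = (1.645 × 12.0 / 1.5)²
  = (13.160000)²
  = 173.1856

Round up to the nearest whole number: n = 174

174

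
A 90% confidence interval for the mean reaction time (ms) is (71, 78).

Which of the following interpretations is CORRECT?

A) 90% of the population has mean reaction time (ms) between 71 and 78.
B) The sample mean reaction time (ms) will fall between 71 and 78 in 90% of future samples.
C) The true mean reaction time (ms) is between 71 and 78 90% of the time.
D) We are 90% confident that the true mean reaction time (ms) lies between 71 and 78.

A confidence interval represents our confidence in the procedure, not a probability statement about the parameter.

Key concept: If we repeated this sampling process many times and computed a 90% CI each time, about 90% of those intervals would contain the true population parameter.

For this specific interval (71, 78):
- Midpoint (point estimate): 74.5
- Margin of error: 3.5

The correct interpretation is the one stating confidence that the true parameter lies in the interval — option D.

D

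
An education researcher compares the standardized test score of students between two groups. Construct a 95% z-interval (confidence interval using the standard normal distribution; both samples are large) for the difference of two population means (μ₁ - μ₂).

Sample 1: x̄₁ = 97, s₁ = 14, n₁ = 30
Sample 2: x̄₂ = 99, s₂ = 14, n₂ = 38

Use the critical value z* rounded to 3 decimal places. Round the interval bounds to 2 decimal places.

Both samples are large (n₁ = 30 ≥ 30, n₂ = 38 ≥ 30), so a z-interval for the difference of means applies.

Point estimate: x̄₁ - x̄₂ = 97 - 99 = -2

Standard error: SE = √(s₁²/n₁ + s₂²/n₂)
= √(14²/30 + 14²/38)
= √(6.533333 + 5.157895)
= 3.419244

For 95% confidence, z* = 1.96 (from standard normal table)
Margin of error: E = z* × SE = 1.96 × 3.419244 = 6.7017

Z-interval: (x̄₁ - x̄₂) ± E = -2 ± 6.7017 = (-8.7017, 4.7017)

Rounded to 2 decimal places:

(-8.70, 4.70)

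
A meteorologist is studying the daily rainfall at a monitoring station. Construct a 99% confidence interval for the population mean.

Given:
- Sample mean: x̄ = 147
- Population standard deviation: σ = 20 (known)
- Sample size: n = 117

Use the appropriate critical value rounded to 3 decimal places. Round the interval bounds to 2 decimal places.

The population standard deviation σ is known, so use a z-interval (standard normal critical value).

For 99% confidence, z* = 2.576 (from standard normal table)

Standard error: SE = σ/√n = 20/√117 = 1.849001

Margin of error: E = z* × SE = 2.576 × 1.849001 = 4.7630

Z-interval: x̄ ± E = 147 ± 4.7630 = (142.2370, 151.7630)

Rounded to 2 decimal places:

(142.24, 151.76)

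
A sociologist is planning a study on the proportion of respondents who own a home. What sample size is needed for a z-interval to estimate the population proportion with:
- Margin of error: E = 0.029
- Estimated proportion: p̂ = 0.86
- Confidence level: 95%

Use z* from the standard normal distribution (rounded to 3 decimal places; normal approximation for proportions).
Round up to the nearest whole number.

Using z* for proportion z-interval (normal approximation).

For 95% confidence, z* = 1.96 (from standard normal table)

Sample size formula for proportion z-interval: n = z*²p̂(1-p̂)/E²

n = 1.96² × 0.86 × 0.14 / 0.029²
  = 3.8416 × 0.1204 / 0.000841
  = 549.9746

Round up to the nearest whole number: n = 550

550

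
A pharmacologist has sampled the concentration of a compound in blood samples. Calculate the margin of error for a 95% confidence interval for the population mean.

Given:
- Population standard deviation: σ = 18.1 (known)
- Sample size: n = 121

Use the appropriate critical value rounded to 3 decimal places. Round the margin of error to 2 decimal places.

The population standard deviation σ is known, so use the z-interval margin of error formula.

For 95% confidence, z* = 1.96 (from standard normal table)

Margin of error formula for z-interval: E = z* × σ/√n

E = 1.96 × 18.1/√121
  = 1.96 × 1.645455
  = 3.2251

Rounded to 2 decimal places:

3.23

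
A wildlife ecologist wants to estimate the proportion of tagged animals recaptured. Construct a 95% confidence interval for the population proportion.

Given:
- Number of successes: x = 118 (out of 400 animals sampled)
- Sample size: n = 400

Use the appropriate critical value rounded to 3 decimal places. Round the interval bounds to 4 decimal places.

Sample proportion: p̂ = 118/400 = 0.295000

Check conditions for normal approximation:
  np̂ = 118 ≥ 10 ✓
  n(1-p̂) = 282 ≥ 10 ✓

The sample is large enough, so use a z-interval (normal approximation) for the proportion.

For 95% confidence, z* = 1.96 (from standard normal table)

Standard error: SE = √(p̂(1-p̂)/n) = √(0.295000×0.705000/400) = 0.02280214

Margin of error: E = z* × SE = 1.96 × 0.02280214 = 0.044692

Z-interval: p̂ ± E = 0.295000 ± 0.044692 = (0.250308, 0.339692)

Rounded to 4 decimal places:

(0.2503, 0.3397)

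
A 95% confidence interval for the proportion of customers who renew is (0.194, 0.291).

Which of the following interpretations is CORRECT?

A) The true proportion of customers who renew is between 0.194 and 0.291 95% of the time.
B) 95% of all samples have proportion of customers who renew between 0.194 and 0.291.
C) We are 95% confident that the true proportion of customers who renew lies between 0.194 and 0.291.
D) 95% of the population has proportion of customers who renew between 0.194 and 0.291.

A confidence interval represents our confidence in the procedure, not a probability statement about the parameter.

Key concept: If we repeated this sampling process many times and computed a 95% CI each time, about 95% of those intervals would contain the true population parameter.

For this specific interval (0.194, 0.291):
- Midpoint (point estimate): 0.2425
- Margin of error: 0.0485

The correct interpretation is the one stating confidence that the true parameter lies in the interval — option C.

C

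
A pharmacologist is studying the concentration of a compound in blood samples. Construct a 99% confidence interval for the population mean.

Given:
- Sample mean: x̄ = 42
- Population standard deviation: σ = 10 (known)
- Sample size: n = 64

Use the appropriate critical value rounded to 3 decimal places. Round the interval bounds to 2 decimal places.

The population standard deviation σ is known, so use a z-interval (standard normal critical value).

For 99% confidence, z* = 2.576 (from standard normal table)

Standard error: SE = σ/√n = 10/√64 = 1.250000

Margin of error: E = z* × SE = 2.576 × 1.250000 = 3.2200

Z-interval: x̄ ± E = 42 ± 3.2200 = (38.7800, 45.2200)

Rounded to 2 decimal places:

(38.78, 45.22)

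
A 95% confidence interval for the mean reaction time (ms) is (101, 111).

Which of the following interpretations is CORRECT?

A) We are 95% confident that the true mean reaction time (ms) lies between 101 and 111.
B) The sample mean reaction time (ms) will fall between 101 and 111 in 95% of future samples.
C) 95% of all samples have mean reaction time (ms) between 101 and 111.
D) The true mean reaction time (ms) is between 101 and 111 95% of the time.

A confidence interval represents our confidence in the procedure, not a probability statement about the parameter.

Key concept: If we repeated this sampling process many times and computed a 95% CI each time, about 95% of those intervals would contain the true population parameter.

For this specific interval (101, 111):
- Midpoint (point estimate): 106
- Margin of error: 5

The correct interpretation is the one stating confidence that the true parameter lies in the interval — option A.

A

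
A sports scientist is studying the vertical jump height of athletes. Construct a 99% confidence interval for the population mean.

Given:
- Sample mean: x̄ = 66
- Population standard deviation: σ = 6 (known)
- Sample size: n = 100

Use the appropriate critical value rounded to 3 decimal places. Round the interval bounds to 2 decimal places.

The population standard deviation σ is known, so use a z-interval (standard normal critical value).

For 99% confidence, z* = 2.576 (from standard normal table)

Standard error: SE = σ/√n = 6/√100 = 0.600000

Margin of error: E = z* × SE = 2.576 × 0.600000 = 1.5456

Z-interval: x̄ ± E = 66 ± 1.5456 = (64.4544, 67.5456)

Rounded to 2 decimal places:

(64.45, 67.55)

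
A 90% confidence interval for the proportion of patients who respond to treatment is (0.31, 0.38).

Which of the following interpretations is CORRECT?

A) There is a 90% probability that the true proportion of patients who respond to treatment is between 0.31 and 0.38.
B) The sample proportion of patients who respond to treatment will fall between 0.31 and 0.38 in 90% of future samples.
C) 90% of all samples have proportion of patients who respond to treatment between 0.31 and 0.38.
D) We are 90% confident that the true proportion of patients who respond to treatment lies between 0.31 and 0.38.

A confidence interval represents our confidence in the procedure, not a probability statement about the parameter.

Key concept: If we repeated this sampling process many times and computed a 90% CI each time, about 90% of those intervals would contain the true population parameter.

For this specific interval (0.31, 0.38):
- Midpoint (point estimate): 0.345
- Margin of error: 0.035

The correct interpretation is the one stating confidence that the true parameter lies in the interval — option D.

D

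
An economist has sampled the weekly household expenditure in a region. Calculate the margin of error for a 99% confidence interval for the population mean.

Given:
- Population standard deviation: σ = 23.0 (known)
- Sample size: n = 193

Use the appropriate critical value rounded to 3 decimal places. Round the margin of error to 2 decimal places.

The population standard deviation σ is known, so use the z-interval margin of error formula.

For 99% confidence, z* = 2.576 (from standard normal table)

Margin of error formula for z-interval: E = z* × σ/√n

E = 2.576 × 23.0/√193
  = 2.576 × 1.655576
  = 4.2648

Rounded to 2 decimal places:

4.26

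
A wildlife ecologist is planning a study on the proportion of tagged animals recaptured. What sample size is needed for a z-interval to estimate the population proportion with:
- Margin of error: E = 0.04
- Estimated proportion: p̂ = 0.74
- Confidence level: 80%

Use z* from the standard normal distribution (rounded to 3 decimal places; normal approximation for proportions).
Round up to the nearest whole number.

Using z* for proportion z-interval (normal approximation).

For 80% confidence, z* = 1.282 (from standard normal table)

Sample size formula for proportion z-interval: n = z*²p̂(1-p̂)/E²

n = 1.282² × 0.74 × 0.26 / 0.04²
  = 1.643524 × 0.1924 / 0.0016
  = 197.6338

Round up to the nearest whole number: n = 198

198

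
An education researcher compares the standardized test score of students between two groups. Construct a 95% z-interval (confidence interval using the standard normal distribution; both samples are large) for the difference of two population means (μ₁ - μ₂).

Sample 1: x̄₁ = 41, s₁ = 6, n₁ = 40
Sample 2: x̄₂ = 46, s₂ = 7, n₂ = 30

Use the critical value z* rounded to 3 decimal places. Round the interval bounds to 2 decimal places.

Both samples are large (n₁ = 40 ≥ 30, n₂ = 30 ≥ 30), so a z-interval for the difference of means applies.

Point estimate: x̄₁ - x̄₂ = 41 - 46 = -5

Standard error: SE = √(s₁²/n₁ + s₂²/n₂)
= √(6²/40 + 7²/30)
= √(0.900000 + 1.633333)
= 1.591645

For 95% confidence, z* = 1.96 (from standard normal table)
Margin of error: E = z* × SE = 1.96 × 1.591645 = 3.1196

Z-interval: (x̄₁ - x̄₂) ± E = -5 ± 3.1196 = (-8.1196, -1.8804)

Rounded to 2 decimal places:

(-8.12, -1.88)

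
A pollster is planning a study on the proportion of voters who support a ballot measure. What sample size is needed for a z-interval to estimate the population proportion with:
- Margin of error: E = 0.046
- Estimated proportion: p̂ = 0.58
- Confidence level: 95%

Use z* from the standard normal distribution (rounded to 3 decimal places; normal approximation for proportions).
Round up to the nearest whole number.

Using z* for proportion z-interval (normal approximation).

For 95% confidence, z* = 1.96 (from standard normal table)

Sample size formula for proportion z-interval: n = z*²p̂(1-p̂)/E²

n = 1.96² × 0.58 × 0.42 / 0.046²
  = 3.8416 × 0.2436 / 0.002116
  = 442.2560

Round up to the nearest whole number: n = 443

443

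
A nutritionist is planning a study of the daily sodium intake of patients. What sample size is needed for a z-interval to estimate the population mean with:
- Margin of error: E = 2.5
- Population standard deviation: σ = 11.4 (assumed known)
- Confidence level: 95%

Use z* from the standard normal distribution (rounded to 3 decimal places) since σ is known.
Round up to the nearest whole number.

Using z* since population σ is known (z-interval formula).

For 95% confidence, z* = 1.96 (from standard normal table)

Sample size formula for z-interval: n = (z*σ/E)²

n = (1.96 × 11.4 / 2.5)²
  = (8.937600)²
  = 79.8807

Round up to the nearest whole number: n = 80

80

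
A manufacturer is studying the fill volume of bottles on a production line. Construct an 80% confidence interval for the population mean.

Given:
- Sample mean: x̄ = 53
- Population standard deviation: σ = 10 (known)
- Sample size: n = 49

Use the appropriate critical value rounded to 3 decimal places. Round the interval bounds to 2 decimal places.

The population standard deviation σ is known, so use a z-interval (standard normal critical value).

For 80% confidence, z* = 1.282 (from standard normal table)

Standard error: SE = σ/√n = 10/√49 = 1.428571

Margin of error: E = z* × SE = 1.282 × 1.428571 = 1.8314

Z-interval: x̄ ± E = 53 ± 1.8314 = (51.1686, 54.8314)

Rounded to 2 decimal places:

(51.17, 54.83)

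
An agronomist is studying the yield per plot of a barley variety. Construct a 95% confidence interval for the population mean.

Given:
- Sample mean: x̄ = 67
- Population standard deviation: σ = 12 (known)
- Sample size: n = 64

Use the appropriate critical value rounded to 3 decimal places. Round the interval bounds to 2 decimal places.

The population standard deviation σ is known, so use a z-interval (standard normal critical value).

For 95% confidence, z* = 1.96 (from standard normal table)

Standard error: SE = σ/√n = 12/√64 = 1.500000

Margin of error: E = z* × SE = 1.96 × 1.500000 = 2.9400

Z-interval: x̄ ± E = 67 ± 2.9400 = (64.0600, 69.9400)

Rounded to 2 decimal places:

(64.06, 69.94)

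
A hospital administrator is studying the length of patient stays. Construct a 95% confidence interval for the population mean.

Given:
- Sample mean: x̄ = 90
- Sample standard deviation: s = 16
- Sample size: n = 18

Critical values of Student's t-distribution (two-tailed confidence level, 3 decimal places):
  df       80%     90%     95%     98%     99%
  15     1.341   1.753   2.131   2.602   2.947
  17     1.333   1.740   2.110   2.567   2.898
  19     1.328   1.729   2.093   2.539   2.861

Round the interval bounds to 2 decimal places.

The population standard deviation σ is unknown (only the sample standard deviation s is given), so use a t-interval with df = n - 1 = 18 - 1 = 17.

For 95% confidence with df = 17, t* = 2.110 (from t-table)

Standard error: SE = s/√n = 16/√18 = 3.771236

Margin of error: E = t* × SE = 2.110 × 3.771236 = 7.9573

T-interval: x̄ ± E = 90 ± 7.9573 = (82.0427, 97.9573)

Rounded to 2 decimal places:

(82.04, 97.96)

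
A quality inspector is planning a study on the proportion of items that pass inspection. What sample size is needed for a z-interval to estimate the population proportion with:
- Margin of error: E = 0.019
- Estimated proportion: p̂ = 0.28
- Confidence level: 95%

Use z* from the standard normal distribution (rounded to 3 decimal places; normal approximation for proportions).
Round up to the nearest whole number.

Using z* for proportion z-interval (normal approximation).

For 95% confidence, z* = 1.96 (from standard normal table)

Sample size formula for proportion z-interval: n = z*²p̂(1-p̂)/E²

n = 1.96² × 0.28 × 0.72 / 0.019²
  = 3.8416 × 0.2016 / 0.000361
  = 2145.3367

Round up to the nearest whole number: n = 2146

2146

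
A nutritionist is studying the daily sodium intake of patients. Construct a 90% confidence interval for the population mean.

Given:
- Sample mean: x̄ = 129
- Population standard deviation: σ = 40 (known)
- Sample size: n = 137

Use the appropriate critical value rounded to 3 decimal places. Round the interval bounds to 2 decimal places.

The population standard deviation σ is known, so use a z-interval (standard normal critical value).

For 90% confidence, z* = 1.645 (from standard normal table)

Standard error: SE = σ/√n = 40/√137 = 3.417431

Margin of error: E = z* × SE = 1.645 × 3.417431 = 5.6217

Z-interval: x̄ ± E = 129 ± 5.6217 = (123.3783, 134.6217)

Rounded to 2 decimal places:

(123.38, 134.62)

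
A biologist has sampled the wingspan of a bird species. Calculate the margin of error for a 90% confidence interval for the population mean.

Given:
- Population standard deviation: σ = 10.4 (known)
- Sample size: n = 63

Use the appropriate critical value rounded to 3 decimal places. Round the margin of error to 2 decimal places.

The population standard deviation σ is known, so use the z-interval margin of error formula.

For 90% confidence, z* = 1.645 (from standard normal table)

Margin of error formula for z-interval: E = z* × σ/√n

E = 1.645 × 10.4/√63
  = 1.645 × 1.310277
  = 2.1554

Rounded to 2 decimal places:

2.16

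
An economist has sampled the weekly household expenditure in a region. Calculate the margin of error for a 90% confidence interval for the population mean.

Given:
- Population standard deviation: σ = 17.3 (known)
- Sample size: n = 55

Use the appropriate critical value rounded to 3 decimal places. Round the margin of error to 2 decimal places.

The population standard deviation σ is known, so use the z-interval margin of error formula.

For 90% confidence, z* = 1.645 (from standard normal table)

Margin of error formula for z-interval: E = z* × σ/√n

E = 1.645 × 17.3/√55
  = 1.645 × 2.332732
  = 3.8373

Rounded to 2 decimal places:

3.84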